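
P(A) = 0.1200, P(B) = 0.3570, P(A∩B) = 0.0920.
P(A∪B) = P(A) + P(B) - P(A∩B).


P(A∪B) = 0.1200 + 0.3570 - 0.0920
= 0.4770 - 0.0920
= 0.3850

P(A∪B) = 0.3850


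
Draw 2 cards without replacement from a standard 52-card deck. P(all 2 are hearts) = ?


P(all hearts) = (13/52) × (12/51)
= 0.0588

P = 0.0588


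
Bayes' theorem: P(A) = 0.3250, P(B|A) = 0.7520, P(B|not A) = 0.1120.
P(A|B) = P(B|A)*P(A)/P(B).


P(B) = P(B|A)*P(A) + P(B|A')*P(A')
= 0.7520*0.3250 + 0.1120*0.6750
= 0.244400 + 0.075600 = 0.320000
P(A|B) = 0.244400/0.320000 = 0.7638

P(A|B) = 0.7638


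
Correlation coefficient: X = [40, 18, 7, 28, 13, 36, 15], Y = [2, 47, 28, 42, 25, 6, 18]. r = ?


Mean X = 22.4286, Mean Y = 24.0000
SD X = 11.499778, SD Y = 15.647912
Cov = -94.142857
r = -94.142857/(11.499778*15.647912) = -0.5232

r = -0.5232


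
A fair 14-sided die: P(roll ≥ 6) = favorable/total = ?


Favorable outcomes (roll ≥ 6): 9
Total outcomes = 14
P = 9/14 = 0.6429

P = 0.6429


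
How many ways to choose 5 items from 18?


C(18,5) = 18!/(5! × 13!)
= 6402373705728000/(120 × 6227020800)
= 8568

C(18,5) = 8568


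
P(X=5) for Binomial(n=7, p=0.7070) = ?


C(7,5) = 21
p^5 = 0.176643
(1-p)^2 = 0.085849
P = 21 * 0.176643 * 0.085849 = 0.3185

P(X=5) = 0.3185


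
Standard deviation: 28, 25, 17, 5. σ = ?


Mean = 18.7500
Variance = 79.1875
SD = sqrt(79.1875) = 8.8987

SD = 8.8987


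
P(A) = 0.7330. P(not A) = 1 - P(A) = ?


P(not A) = 1 - 0.7330 = 0.2670

P(not A) = 0.2670


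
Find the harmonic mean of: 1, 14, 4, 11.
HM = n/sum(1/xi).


Sum of reciprocals = 1/1 + 1/14 + 1/4 + 1/11 = 1.412338
HM = 4/1.412338 = 2.8322

HM = 2.8322


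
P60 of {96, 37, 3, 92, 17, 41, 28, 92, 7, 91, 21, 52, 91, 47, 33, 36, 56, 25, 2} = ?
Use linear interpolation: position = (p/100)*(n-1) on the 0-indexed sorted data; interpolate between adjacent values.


Sorted: 2, 3, 7, 17, 21, 25, 28, 33, 36, 37, 41, 47, 52, 56, 91, 91, 92, 92, 96
n = 19
Index = 60/100 * 18 = 10.8000
Lower = data[10] = 41, Upper = data[11] = 47
P60 = 41 + 0.8000*(6) = 45.8000

P60 = 45.8000


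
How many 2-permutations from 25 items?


P(25,2) = 25!/23!
= 15511210043330985984000000/25852016738884976640000
= 600

P(25,2) = 600


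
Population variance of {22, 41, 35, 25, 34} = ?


Mean = 31.4000
Squared deviations: 88.3600, 92.1600, 12.9600, 40.9600, 6.7600
Sum = 241.2000
Variance = 241.2000/5 = 48.2400

Variance = 48.2400


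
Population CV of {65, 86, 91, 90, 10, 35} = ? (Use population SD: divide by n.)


Mean = 62.8333
SD = 30.6562
CV = (30.6562/62.8333)*100 = 48.7898%

CV = 48.7898%


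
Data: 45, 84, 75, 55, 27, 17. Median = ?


Sorted: 17, 27, 45, 55, 75, 84
n = 6 (even)
Middle values: 45 and 55
Median = (45+55)/2 = 50.0000

Median = 50.0000


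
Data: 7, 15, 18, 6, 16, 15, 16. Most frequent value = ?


Frequencies: 6:1, 7:1, 15:2, 16:2, 18:1
Max frequency = 2
Mode = 15, 16

Mode = 15, 16


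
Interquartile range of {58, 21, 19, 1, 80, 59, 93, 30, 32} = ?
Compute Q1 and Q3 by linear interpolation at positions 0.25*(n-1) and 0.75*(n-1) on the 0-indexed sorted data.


Sorted: 1, 19, 21, 30, 32, 58, 59, 80, 93
Q1 (25th %ile) = 21.0000
Q3 (75th %ile) = 59.0000
IQR = 59.0000 - 21.0000 = 38.0000

IQR = 38.0000


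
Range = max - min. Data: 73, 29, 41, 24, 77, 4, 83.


Max = 83, Min = 4
Range = 83 - 4 = 79

Range = 79


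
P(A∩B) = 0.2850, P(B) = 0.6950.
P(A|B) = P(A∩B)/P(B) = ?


P(A|B) = 0.2850/0.6950 = 0.4101

P(A|B) = 0.4101


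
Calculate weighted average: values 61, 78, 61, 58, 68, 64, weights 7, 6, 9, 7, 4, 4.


Numerator = 61*7 + 78*6 + 61*9 + 58*7 + 68*4 + 64*4 = 2378
Denominator = 7 + 6 + 9 + 7 + 4 + 4 = 37
WM = 2378/37 = 64.2703

WM = 64.2703


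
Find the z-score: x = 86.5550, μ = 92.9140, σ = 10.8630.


z = (86.5550 - 92.9140)/10.8630
= -6.3590/10.8630
= -0.5854

z = -0.5854


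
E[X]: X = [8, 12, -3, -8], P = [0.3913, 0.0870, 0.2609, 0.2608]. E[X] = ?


E[X] = 8*0.3913 + 12*0.0870 - 3*0.2609 - 8*0.2608
= 3.1304 + 1.0440 - 0.7827 - 2.0864
= 1.3053

E[X] = 1.3053


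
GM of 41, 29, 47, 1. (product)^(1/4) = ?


Product = 41 × 29 × 47 × 1 = 55883
GM = 55883^(1/4) = 15.3752

GM = 15.3752


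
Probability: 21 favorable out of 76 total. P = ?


P = 21/76 = 0.2763

P = 0.2763


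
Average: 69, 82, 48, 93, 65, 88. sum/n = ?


Sum = 69 + 82 + 48 + 93 + 65 + 88 = 445
n = 6
Mean = 445/6 = 74.1667

Mean = 74.1667


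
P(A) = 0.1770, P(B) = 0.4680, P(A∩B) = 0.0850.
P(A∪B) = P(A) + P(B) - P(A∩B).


P(A∪B) = 0.1770 + 0.4680 - 0.0850
= 0.6450 - 0.0850
= 0.5600

P(A∪B) = 0.5600


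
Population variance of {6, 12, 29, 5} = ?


Mean = 13.0000
Squared deviations: 49.0000, 1.0000, 256.0000, 64.0000
Sum = 370.0000
Variance = 370.0000/4 = 92.5000

Variance = 92.5000


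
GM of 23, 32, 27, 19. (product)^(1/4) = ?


Product = 23 × 32 × 27 × 19 = 377568
GM = 377568^(1/4) = 24.7884

GM = 24.7884


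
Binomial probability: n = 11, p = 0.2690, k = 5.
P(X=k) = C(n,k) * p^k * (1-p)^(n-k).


C(11,5) = 462
p^5 = 0.001409
(1-p)^6 = 0.152582
P = 462 * 0.001409 * 0.152582 = 0.0993

P(X=5) = 0.0993


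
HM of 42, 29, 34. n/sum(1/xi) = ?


Sum of reciprocals = 1/42 + 1/29 + 1/34 = 0.087704
HM = 3/0.087704 = 34.2059

HM = 34.2059


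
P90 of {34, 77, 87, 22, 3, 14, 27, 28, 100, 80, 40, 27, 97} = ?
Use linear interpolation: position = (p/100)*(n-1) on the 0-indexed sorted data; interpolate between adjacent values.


Sorted: 3, 14, 22, 27, 27, 28, 34, 40, 77, 80, 87, 97, 100
n = 13
Index = 90/100 * 12 = 10.8000
Lower = data[10] = 87, Upper = data[11] = 97
P90 = 87 + 0.8000*(10) = 95.0000

P90 = 95.0000


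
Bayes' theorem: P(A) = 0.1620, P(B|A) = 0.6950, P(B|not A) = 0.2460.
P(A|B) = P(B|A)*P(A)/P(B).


P(B) = P(B|A)*P(A) + P(B|A')*P(A')
= 0.6950*0.1620 + 0.2460*0.8380
= 0.112590 + 0.206148 = 0.318738
P(A|B) = 0.112590/0.318738 = 0.3532

P(A|B) = 0.3532


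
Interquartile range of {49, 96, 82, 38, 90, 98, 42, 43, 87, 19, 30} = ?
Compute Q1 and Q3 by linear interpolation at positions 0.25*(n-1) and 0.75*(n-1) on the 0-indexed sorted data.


Sorted: 19, 30, 38, 42, 43, 49, 82, 87, 90, 96, 98
Q1 (25th %ile) = 40.0000
Q3 (75th %ile) = 88.5000
IQR = 88.5000 - 40.0000 = 48.5000

IQR = 48.5000


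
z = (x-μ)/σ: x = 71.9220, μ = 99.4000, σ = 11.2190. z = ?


z = (71.9220 - 99.4000)/11.2190
= -27.4780/11.2190
= -2.4492

z = -2.4492


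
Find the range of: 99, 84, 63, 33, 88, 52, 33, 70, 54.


Max = 99, Min = 33
Range = 99 - 33 = 66

Range = 66


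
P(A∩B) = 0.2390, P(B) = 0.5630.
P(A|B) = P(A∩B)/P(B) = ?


P(A|B) = 0.2390/0.5630 = 0.4245

P(A|B) = 0.4245


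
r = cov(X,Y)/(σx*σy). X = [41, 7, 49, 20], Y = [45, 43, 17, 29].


Mean X = 29.2500, Mean Y = 33.5000
SD X = 16.648949, SD Y = 11.346806
Cov = -90.125000
r = -90.125000/(16.648949*11.346806) = -0.4771

r = -0.4771


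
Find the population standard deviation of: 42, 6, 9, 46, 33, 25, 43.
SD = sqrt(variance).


Mean = 29.1429
Variance = 230.6939
SD = sqrt(230.6939) = 15.1886

SD = 15.1886


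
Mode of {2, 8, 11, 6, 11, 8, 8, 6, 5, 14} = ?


Frequencies: 2:1, 5:1, 6:2, 8:3, 11:2, 14:1
Max frequency = 3
Mode = 8

Mode = 8


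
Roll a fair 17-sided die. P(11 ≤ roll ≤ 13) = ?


Favorable outcomes (11 ≤ roll ≤ 13): 3
Total outcomes = 17
P = 3/17 = 0.1765

P = 0.1765


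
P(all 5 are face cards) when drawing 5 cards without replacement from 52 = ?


P(all face cards) = (12/52) × (11/51) × (10/50) × (9/49) × (8/48)
= 0.0003

P = 0.0003


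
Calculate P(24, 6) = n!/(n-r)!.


P(24,6) = 24!/18!
= 620448401733239439360000/6402373705728000
= 96909120

P(24,6) = 96909120


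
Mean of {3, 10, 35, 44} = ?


Sum = 3 + 10 + 35 + 44 = 92
n = 4
Mean = 92/4 = 23.0000

Mean = 23.0000


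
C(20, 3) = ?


C(20,3) = 20!/(3! × 17!)
= 2432902008176640000/(6 × 355687428096000)
= 1140

C(20,3) = 1140


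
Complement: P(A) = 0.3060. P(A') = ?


P(not A) = 1 - 0.3060 = 0.6940

P(not A) = 0.6940


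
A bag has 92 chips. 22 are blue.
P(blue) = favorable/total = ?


P = 22/92 = 0.2391

P = 0.2391


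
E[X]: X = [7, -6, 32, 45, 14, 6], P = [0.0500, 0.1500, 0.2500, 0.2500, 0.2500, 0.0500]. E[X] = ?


E[X] = 7*0.0500 - 6*0.1500 + 32*0.2500 + 45*0.2500 + 14*0.2500 + 6*0.0500
= 0.3500 - 0.9000 + 8.0000 + 11.2500 + 3.5000 + 0.3000
= 22.5000

E[X] = 22.5000


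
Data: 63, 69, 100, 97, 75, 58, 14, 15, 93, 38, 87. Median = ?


Sorted: 14, 15, 38, 58, 63, 69, 75, 87, 93, 97, 100
n = 11 (odd)
Middle value = 69

Median = 69


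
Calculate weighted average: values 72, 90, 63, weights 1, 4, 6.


Numerator = 72*1 + 90*4 + 63*6 = 810
Denominator = 1 + 4 + 6 = 11
WM = 810/11 = 73.6364

WM = 73.6364


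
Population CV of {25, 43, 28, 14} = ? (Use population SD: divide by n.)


Mean = 27.5000
SD = 10.3562
CV = (10.3562/27.5000)*100 = 37.6588%

CV = 37.6588%


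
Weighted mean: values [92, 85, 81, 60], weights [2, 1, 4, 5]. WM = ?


Numerator = 92*2 + 85*1 + 81*4 + 60*5 = 893
Denominator = 2 + 1 + 4 + 5 = 12
WM = 893/12 = 74.4167

WM = 74.4167


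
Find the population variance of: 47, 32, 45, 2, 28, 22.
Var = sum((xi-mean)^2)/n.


Mean = 29.3333
Squared deviations: 312.1111, 7.1111, 245.4444, 747.1111, 1.7778, 53.7778
Sum = 1367.3333
Variance = 1367.3333/6 = 227.8889

Variance = 227.8889


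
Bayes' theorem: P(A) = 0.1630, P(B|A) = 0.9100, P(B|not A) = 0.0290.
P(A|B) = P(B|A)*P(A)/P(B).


P(B) = P(B|A)*P(A) + P(B|A')*P(A')
= 0.9100*0.1630 + 0.0290*0.8370
= 0.148330 + 0.024273 = 0.172603
P(A|B) = 0.148330/0.172603 = 0.8594

P(A|B) = 0.8594


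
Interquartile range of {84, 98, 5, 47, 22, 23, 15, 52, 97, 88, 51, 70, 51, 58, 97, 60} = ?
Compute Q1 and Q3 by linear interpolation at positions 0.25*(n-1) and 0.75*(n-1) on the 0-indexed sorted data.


Sorted: 5, 15, 22, 23, 47, 51, 51, 52, 58, 60, 70, 84, 88, 97, 97, 98
Q1 (25th %ile) = 41.0000
Q3 (75th %ile) = 85.0000
IQR = 85.0000 - 41.0000 = 44.0000

IQR = 44.0000


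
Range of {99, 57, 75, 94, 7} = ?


Max = 99, Min = 7
Range = 99 - 7 = 92

Range = 92


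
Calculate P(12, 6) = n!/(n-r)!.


P(12,6) = 12!/6!
= 479001600/720
= 665280

P(12,6) = 665280


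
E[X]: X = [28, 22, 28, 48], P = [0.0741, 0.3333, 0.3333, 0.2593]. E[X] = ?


E[X] = 28*0.0741 + 22*0.3333 + 28*0.3333 + 48*0.2593
= 2.0748 + 7.3326 + 9.3324 + 12.4464
= 31.1862

E[X] = 31.1862


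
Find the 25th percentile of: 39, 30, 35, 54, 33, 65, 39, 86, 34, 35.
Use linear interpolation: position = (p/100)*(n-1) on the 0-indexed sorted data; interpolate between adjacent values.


Sorted: 30, 33, 34, 35, 35, 39, 39, 54, 65, 86
n = 10
Index = 25/100 * 9 = 2.2500
Lower = data[2] = 34, Upper = data[3] = 35
P25 = 34 + 0.2500*(1) = 34.2500

P25 = 34.2500


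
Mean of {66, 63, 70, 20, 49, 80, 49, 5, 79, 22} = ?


Sum = 66 + 63 + 70 + 20 + 49 + 80 + 49 + 5 + 79 + 22 = 503
n = 10
Mean = 503/10 = 50.3000

Mean = 50.3000


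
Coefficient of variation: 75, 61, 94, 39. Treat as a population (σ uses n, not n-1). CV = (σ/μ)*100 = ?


Mean = 67.2500
SD = 20.0795
CV = (20.0795/67.2500)*100 = 29.8580%

CV = 29.8580%


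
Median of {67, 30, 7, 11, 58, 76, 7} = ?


Sorted: 7, 7, 11, 30, 58, 67, 76
n = 7 (odd)
Middle value = 30

Median = 30


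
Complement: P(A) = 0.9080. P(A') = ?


P(not A) = 1 - 0.9080 = 0.0920

P(not A) = 0.0920


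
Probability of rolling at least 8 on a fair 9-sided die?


Favorable outcomes (roll ≥ 8): 2
Total outcomes = 9
P = 2/9 = 0.2222

P = 0.2222


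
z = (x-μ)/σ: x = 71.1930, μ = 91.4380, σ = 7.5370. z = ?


z = (71.1930 - 91.4380)/7.5370
= -20.2450/7.5370
= -2.6861

z = -2.6861


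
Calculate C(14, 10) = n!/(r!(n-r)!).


C(14,10) = 14!/(10! × 4!)
= 87178291200/(3628800 × 24)
= 1001

C(14,10) = 1001


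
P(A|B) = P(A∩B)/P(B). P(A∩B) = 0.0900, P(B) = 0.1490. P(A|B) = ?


P(A|B) = 0.0900/0.1490 = 0.6040

P(A|B) = 0.6040


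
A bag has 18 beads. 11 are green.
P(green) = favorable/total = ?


P = 11/18 = 0.6111

P = 0.6111


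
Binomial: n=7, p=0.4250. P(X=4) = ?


C(7,4) = 35
p^4 = 0.032625
(1-p)^3 = 0.190109
P = 35 * 0.032625 * 0.190109 = 0.2171

P(X=4) = 0.2171


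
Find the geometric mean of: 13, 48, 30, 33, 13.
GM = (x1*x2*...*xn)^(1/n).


Product = 13 × 48 × 30 × 33 × 13 = 8030880
GM = 8030880^(1/5) = 24.0410

GM = 24.0410


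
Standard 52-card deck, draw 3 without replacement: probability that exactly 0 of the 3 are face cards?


Hypergeometric: P(X=0) = C(12,0)·C(40,3) / C(52,3)
= 1 × 9880 / 22100
= 9880/22100 = 0.4471

P = 0.4471


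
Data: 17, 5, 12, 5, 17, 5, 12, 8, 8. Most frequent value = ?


Frequencies: 5:3, 8:2, 12:2, 17:2
Max frequency = 3
Mode = 5

Mode = 5


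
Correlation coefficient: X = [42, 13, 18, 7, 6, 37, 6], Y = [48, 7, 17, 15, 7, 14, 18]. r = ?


Mean X = 18.4286, Mean Y = 18.0000
SD X = 13.988333, SD Y = 12.917319
Cov = 123.428571
r = 123.428571/(13.988333*12.917319) = 0.6831

r = 0.6831


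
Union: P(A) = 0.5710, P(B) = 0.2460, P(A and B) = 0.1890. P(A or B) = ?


P(A∪B) = 0.5710 + 0.2460 - 0.1890
= 0.8170 - 0.1890
= 0.6280

P(A∪B) = 0.6280


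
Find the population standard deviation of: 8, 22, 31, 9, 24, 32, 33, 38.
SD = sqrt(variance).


Mean = 24.6250
Variance = 108.9844
SD = sqrt(108.9844) = 10.4396

SD = 10.4396


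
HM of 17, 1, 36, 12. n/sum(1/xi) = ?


Sum of reciprocals = 1/17 + 1/1 + 1/36 + 1/12 = 1.169935
HM = 4/1.169935 = 3.4190

HM = 3.4190


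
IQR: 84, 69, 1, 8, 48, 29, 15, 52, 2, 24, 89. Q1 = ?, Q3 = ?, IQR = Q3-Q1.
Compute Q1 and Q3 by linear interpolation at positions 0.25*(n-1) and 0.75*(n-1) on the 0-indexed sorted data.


Sorted: 1, 2, 8, 15, 24, 29, 48, 52, 69, 84, 89
Q1 (25th %ile) = 11.5000
Q3 (75th %ile) = 60.5000
IQR = 60.5000 - 11.5000 = 49.0000

IQR = 49.0000


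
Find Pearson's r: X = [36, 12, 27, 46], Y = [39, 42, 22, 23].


Mean X = 30.2500, Mean Y = 31.5000
SD X = 12.497500, SD Y = 9.069179
Cov = -62.875000
r = -62.875000/(12.497500*9.069179) = -0.5547

r = -0.5547


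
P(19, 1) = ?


P(19,1) = 19!/18!
= 121645100408832000/6402373705728000
= 19

P(19,1) = 19


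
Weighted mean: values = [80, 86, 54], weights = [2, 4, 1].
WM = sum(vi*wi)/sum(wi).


Numerator = 80*2 + 86*4 + 54*1 = 558
Denominator = 2 + 4 + 1 = 7
WM = 558/7 = 79.7143

WM = 79.7143


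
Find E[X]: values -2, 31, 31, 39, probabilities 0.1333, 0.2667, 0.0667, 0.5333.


E[X] = -2*0.1333 + 31*0.2667 + 31*0.0667 + 39*0.5333
= -0.2666 + 8.2677 + 2.0677 + 20.7987
= 30.8675

E[X] = 30.8675


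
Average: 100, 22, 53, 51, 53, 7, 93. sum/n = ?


Sum = 100 + 22 + 53 + 51 + 53 + 7 + 93 = 379
n = 7
Mean = 379/7 = 54.1429

Mean = 54.1429


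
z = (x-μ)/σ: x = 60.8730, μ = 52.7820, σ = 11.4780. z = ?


z = (60.8730 - 52.7820)/11.4780
= 8.0910/11.4780
= 0.7049

z = 0.7049


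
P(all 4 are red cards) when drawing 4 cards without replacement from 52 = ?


P(all red cards) = (26/52) × (25/51) × (24/50) × (23/49)
= 0.0552

P = 0.0552


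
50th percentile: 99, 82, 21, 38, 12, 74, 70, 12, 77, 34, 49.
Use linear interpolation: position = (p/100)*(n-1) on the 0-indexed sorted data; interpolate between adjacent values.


Sorted: 12, 12, 21, 34, 38, 49, 70, 74, 77, 82, 99
n = 11
Index = 50/100 * 10 = 5.0000
Lower = data[5] = 49, Upper = data[6] = 70
P50 = 49 + 0*(21) = 49.0000

P50 = 49.0000


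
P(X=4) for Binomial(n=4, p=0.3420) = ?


C(4,4) = 1
p^4 = 0.013681
(1-p)^0 = 1.000000
P = 1 * 0.013681 * 1.000000 = 0.0137

P(X=4) = 0.0137


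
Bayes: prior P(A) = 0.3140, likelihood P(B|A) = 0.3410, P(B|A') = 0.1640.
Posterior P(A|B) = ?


P(B) = P(B|A)*P(A) + P(B|A')*P(A')
= 0.3410*0.3140 + 0.1640*0.6860
= 0.107074 + 0.112504 = 0.219578
P(A|B) = 0.107074/0.219578 = 0.4876

P(A|B) = 0.4876


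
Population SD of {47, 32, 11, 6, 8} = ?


Mean = 20.8000
Variance = 258.1600
SD = sqrt(258.1600) = 16.0674

SD = 16.0674


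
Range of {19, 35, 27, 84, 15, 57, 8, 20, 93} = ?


Max = 93, Min = 8
Range = 93 - 8 = 85

Range = 85


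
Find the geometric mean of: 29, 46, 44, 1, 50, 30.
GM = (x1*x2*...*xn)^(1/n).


Product = 29 × 46 × 44 × 1 × 50 × 30 = 88044000
GM = 88044000^(1/6) = 21.0919

GM = 21.0919


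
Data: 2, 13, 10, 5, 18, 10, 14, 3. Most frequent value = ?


Frequencies: 2:1, 3:1, 5:1, 10:2, 13:1, 14:1, 18:1
Max frequency = 2
Mode = 10

Mode = 10


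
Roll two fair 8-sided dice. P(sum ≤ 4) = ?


Total outcomes = 8×8 = 64
Favorable (sum ≤ 4): 6
P = 6/64 = 0.0938

P = 0.0938


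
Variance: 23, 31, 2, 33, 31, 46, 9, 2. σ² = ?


Mean = 22.1250
Squared deviations: 0.7656, 78.7656, 405.0156, 118.2656, 78.7656, 570.0156, 172.2656, 405.0156
Sum = 1828.8750
Variance = 1828.8750/8 = 228.6094

Variance = 228.6094


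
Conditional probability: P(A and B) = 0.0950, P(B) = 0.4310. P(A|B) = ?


P(A|B) = 0.0950/0.4310 = 0.2204

P(A|B) = 0.2204


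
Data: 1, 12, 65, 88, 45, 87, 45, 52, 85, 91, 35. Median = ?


Sorted: 1, 12, 35, 45, 45, 52, 65, 85, 87, 88, 91
n = 11 (odd)
Middle value = 52

Median = 52


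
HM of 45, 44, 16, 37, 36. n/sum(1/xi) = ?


Sum of reciprocals = 1/45 + 1/44 + 1/16 + 1/37 + 1/36 = 0.162254
HM = 5/0.162254 = 30.8158

HM = 30.8158


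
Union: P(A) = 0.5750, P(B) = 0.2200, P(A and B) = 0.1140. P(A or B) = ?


P(A∪B) = 0.5750 + 0.2200 - 0.1140
= 0.7950 - 0.1140
= 0.6810

P(A∪B) = 0.6810


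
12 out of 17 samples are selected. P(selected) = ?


P = 12/17 = 0.7059

P = 0.7059


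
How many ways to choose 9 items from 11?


C(11,9) = 11!/(9! × 2!)
= 39916800/(362880 × 2)
= 55

C(11,9) = 55


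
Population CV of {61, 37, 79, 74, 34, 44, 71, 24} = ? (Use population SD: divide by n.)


Mean = 53.0000
SD = 19.5064
CV = (19.5064/53.0000)*100 = 36.8045%

CV = 36.8045%


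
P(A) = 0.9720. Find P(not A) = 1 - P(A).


P(not A) = 1 - 0.9720 = 0.0280

P(not A) = 0.0280


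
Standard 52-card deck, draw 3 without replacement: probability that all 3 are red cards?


P(all red cards) = (26/52) × (25/51) × (24/50)
= 0.1176

P = 0.1176


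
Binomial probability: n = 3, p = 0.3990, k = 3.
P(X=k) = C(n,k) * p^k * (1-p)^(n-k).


C(3,3) = 1
p^3 = 0.063521
(1-p)^0 = 1.000000
P = 1 * 0.063521 * 1.000000 = 0.0635

P(X=3) = 0.0635


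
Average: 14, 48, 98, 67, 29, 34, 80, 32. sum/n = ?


Sum = 14 + 48 + 98 + 67 + 29 + 34 + 80 + 32 = 402
n = 8
Mean = 402/8 = 50.2500

Mean = 50.2500


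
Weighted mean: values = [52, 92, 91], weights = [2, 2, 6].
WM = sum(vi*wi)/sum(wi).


Numerator = 52*2 + 92*2 + 91*6 = 834
Denominator = 2 + 2 + 6 = 10
WM = 834/10 = 83.4000

WM = 83.4000


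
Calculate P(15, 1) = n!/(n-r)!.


P(15,1) = 15!/14!
= 1307674368000/87178291200
= 15

P(15,1) = 15


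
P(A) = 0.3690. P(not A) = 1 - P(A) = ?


P(not A) = 1 - 0.3690 = 0.6310

P(not A) = 0.6310


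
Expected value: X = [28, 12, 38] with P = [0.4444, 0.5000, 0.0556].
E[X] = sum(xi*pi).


E[X] = 28*0.4444 + 12*0.5000 + 38*0.0556
= 12.4432 + 6.0000 + 2.1128
= 20.5560

E[X] = 20.5560


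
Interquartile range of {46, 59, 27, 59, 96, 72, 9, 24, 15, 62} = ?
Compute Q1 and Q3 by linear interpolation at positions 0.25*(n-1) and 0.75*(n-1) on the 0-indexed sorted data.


Sorted: 9, 15, 24, 27, 46, 59, 59, 62, 72, 96
Q1 (25th %ile) = 24.7500
Q3 (75th %ile) = 61.2500
IQR = 61.2500 - 24.7500 = 36.5000

IQR = 36.5000


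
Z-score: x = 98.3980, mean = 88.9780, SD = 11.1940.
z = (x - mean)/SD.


z = (98.3980 - 88.9780)/11.1940
= 9.4200/11.1940
= 0.8415

z = 0.8415


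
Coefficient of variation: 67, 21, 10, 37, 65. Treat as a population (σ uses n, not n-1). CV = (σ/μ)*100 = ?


Mean = 40.0000
SD = 22.9085
CV = (22.9085/40.0000)*100 = 57.2713%

CV = 57.2713%


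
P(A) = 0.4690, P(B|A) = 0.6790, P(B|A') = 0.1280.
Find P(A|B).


P(B) = P(B|A)*P(A) + P(B|A')*P(A')
= 0.6790*0.4690 + 0.1280*0.5310
= 0.318451 + 0.067968 = 0.386419
P(A|B) = 0.318451/0.386419 = 0.8241

P(A|B) = 0.8241


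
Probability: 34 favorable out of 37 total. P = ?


P = 34/37 = 0.9189

P = 0.9189


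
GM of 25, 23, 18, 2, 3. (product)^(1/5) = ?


Product = 25 × 23 × 18 × 2 × 3 = 62100
GM = 62100^(1/5) = 9.0911

GM = 9.0911


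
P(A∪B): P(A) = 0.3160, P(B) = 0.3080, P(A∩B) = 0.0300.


P(A∪B) = 0.3160 + 0.3080 - 0.0300
= 0.6240 - 0.0300
= 0.5940

P(A∪B) = 0.5940


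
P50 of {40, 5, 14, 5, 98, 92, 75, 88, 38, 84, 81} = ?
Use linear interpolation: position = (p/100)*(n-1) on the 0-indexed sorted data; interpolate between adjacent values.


Sorted: 5, 5, 14, 38, 40, 75, 81, 84, 88, 92, 98
n = 11
Index = 50/100 * 10 = 5.0000
Lower = data[5] = 75, Upper = data[6] = 81
P50 = 75 + 0*(6) = 75.0000

P50 = 75.0000


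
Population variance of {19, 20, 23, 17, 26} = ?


Mean = 21.0000
Squared deviations: 4.0000, 1.0000, 4.0000, 16.0000, 25.0000
Sum = 50.0000
Variance = 50.0000/5 = 10.0000

Variance = 10.0000


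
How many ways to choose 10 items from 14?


C(14,10) = 14!/(10! × 4!)
= 87178291200/(3628800 × 24)
= 1001

C(14,10) = 1001


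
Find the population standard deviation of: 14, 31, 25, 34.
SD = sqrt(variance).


Mean = 26.0000
Variance = 58.5000
SD = sqrt(58.5000) = 7.6485

SD = 7.6485


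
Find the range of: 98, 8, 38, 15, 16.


Max = 98, Min = 8
Range = 98 - 8 = 90

Range = 90


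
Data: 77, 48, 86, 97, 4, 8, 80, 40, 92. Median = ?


Sorted: 4, 8, 40, 48, 77, 80, 86, 92, 97
n = 9 (odd)
Middle value = 77

Median = 77


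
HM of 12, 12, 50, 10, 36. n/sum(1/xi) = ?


Sum of reciprocals = 1/12 + 1/12 + 1/50 + 1/10 + 1/36 = 0.314444
HM = 5/0.314444 = 15.9011

HM = 15.9011


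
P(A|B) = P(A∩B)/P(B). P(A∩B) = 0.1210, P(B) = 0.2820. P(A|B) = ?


P(A|B) = 0.1210/0.2820 = 0.4291

P(A|B) = 0.4291


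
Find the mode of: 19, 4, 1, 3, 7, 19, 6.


Frequencies: 1:1, 3:1, 4:1, 6:1, 7:1, 19:2
Max frequency = 2
Mode = 19

Mode = 19


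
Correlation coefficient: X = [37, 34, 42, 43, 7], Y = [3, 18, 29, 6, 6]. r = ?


Mean X = 32.6000, Mean Y = 12.4000
SD X = 13.215143, SD Y = 9.769340
Cov = 43.960000
r = 43.960000/(13.215143*9.769340) = 0.3405

r = 0.3405


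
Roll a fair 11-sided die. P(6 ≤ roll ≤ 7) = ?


Favorable outcomes (6 ≤ roll ≤ 7): 2
Total outcomes = 11
P = 2/11 = 0.1818

P = 0.1818


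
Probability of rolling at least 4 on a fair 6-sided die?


Favorable outcomes (roll ≥ 4): 3
Total outcomes = 6
P = 3/6 = 0.5000

P = 0.5000


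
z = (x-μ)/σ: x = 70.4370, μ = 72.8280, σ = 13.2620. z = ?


z = (70.4370 - 72.8280)/13.2620
= -2.3910/13.2620
= -0.1803

z = -0.1803


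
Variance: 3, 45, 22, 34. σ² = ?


Mean = 26.0000
Squared deviations: 529.0000, 361.0000, 16.0000, 64.0000
Sum = 970.0000
Variance = 970.0000/4 = 242.5000

Variance = 242.5000


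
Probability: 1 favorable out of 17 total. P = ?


P = 1/17 = 0.0588

P = 0.0588


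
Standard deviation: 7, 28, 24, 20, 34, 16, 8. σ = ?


Mean = 19.5714
Variance = 86.2449
SD = sqrt(86.2449) = 9.2868

SD = 9.2868


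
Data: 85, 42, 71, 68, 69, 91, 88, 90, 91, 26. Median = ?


Sorted: 26, 42, 68, 69, 71, 85, 88, 90, 91, 91
n = 10 (even)
Middle values: 71 and 85
Median = (71+85)/2 = 78.0000

Median = 78.0000


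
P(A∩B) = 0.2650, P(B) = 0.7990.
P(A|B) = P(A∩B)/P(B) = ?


P(A|B) = 0.2650/0.7990 = 0.3317

P(A|B) = 0.3317


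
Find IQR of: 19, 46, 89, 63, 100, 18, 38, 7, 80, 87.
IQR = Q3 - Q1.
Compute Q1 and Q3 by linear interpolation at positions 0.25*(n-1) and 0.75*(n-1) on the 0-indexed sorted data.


Sorted: 7, 18, 19, 38, 46, 63, 80, 87, 89, 100
Q1 (25th %ile) = 23.7500
Q3 (75th %ile) = 85.2500
IQR = 85.2500 - 23.7500 = 61.5000

IQR = 61.5000


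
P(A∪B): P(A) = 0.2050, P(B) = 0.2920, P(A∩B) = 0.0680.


P(A∪B) = 0.2050 + 0.2920 - 0.0680
= 0.4970 - 0.0680
= 0.4290

P(A∪B) = 0.4290


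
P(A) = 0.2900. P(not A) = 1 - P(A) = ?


P(not A) = 1 - 0.2900 = 0.7100

P(not A) = 0.7100


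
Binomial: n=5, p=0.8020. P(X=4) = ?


C(5,4) = 5
p^4 = 0.413711
(1-p)^1 = 0.198000
P = 5 * 0.413711 * 0.198000 = 0.4096

P(X=4) = 0.4096


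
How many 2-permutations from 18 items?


P(18,2) = 18!/16!
= 6402373705728000/20922789888000
= 306

P(18,2) = 306


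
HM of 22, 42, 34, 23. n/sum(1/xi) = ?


Sum of reciprocals = 1/22 + 1/42 + 1/34 + 1/23 = 0.142154
HM = 4/0.142154 = 28.1385

HM = 28.1385


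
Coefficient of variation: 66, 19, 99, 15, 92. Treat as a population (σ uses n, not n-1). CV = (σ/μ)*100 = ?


Mean = 58.2000
SD = 35.4141
CV = (35.4141/58.2000)*100 = 60.8490%

CV = 60.8490%


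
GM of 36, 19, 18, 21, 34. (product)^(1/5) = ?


Product = 36 × 19 × 18 × 21 × 34 = 8790768
GM = 8790768^(1/5) = 24.4797

GM = 24.4797


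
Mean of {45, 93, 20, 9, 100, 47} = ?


Sum = 45 + 93 + 20 + 9 + 100 + 47 = 314
n = 6
Mean = 314/6 = 52.3333

Mean = 52.3333


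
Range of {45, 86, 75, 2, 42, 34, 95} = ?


Max = 95, Min = 2
Range = 95 - 2 = 93

Range = 93


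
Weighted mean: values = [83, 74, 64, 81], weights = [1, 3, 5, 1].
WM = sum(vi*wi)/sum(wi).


Numerator = 83*1 + 74*3 + 64*5 + 81*1 = 706
Denominator = 1 + 3 + 5 + 1 = 10
WM = 706/10 = 70.6000

WM = 70.6000


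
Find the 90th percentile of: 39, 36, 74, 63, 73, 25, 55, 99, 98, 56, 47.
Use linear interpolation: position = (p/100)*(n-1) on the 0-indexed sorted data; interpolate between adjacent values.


Sorted: 25, 36, 39, 47, 55, 56, 63, 73, 74, 98, 99
n = 11
Index = 90/100 * 10 = 9.0000
Lower = data[9] = 98, Upper = data[10] = 99
P90 = 98 + 0*(1) = 98.0000

P90 = 98.0000


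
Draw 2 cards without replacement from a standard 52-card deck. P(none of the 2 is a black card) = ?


P(no black cards) = (26/52) × (25/51)
= 0.2451

P = 0.2451


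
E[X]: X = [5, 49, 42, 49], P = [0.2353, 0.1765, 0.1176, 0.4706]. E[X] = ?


E[X] = 5*0.2353 + 49*0.1765 + 42*0.1176 + 49*0.4706
= 1.1765 + 8.6485 + 4.9392 + 23.0594
= 37.8236

E[X] = 37.8236


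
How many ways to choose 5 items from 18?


C(18,5) = 18!/(5! × 13!)
= 6402373705728000/(120 × 6227020800)
= 8568

C(18,5) = 8568


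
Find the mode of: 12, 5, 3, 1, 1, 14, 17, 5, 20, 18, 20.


Frequencies: 1:2, 3:1, 5:2, 12:1, 14:1, 17:1, 18:1, 20:2
Max frequency = 2
Mode = 1, 5, 20

Mode = 1, 5, 20


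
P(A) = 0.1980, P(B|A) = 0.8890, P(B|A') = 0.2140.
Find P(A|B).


P(B) = P(B|A)*P(A) + P(B|A')*P(A')
= 0.8890*0.1980 + 0.2140*0.8020
= 0.176022 + 0.171628 = 0.347650
P(A|B) = 0.176022/0.347650 = 0.5063

P(A|B) = 0.5063


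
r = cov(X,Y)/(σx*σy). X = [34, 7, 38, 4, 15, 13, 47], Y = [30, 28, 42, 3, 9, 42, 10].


Mean X = 22.5714, Mean Y = 23.4286
SD X = 15.591730, SD Y = 14.927033
Cov = 39.040816
r = 39.040816/(15.591730*14.927033) = 0.1677

r = 0.1677


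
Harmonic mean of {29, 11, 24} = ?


Sum of reciprocals = 1/29 + 1/11 + 1/24 = 0.167059
HM = 3/0.167059 = 17.9578

HM = 17.9578


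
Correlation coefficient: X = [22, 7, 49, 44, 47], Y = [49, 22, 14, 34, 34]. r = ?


Mean X = 33.8000, Mean Y = 30.6000
SD X = 16.533602, SD Y = 11.926441
Cov = -31.880000
r = -31.880000/(16.533602*11.926441) = -0.1617

r = -0.1617


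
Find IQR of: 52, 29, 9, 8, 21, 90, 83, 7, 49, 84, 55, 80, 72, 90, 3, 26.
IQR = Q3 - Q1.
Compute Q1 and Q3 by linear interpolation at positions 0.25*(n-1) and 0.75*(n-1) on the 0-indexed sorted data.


Sorted: 3, 7, 8, 9, 21, 26, 29, 49, 52, 55, 72, 80, 83, 84, 90, 90
Q1 (25th %ile) = 18.0000
Q3 (75th %ile) = 80.7500
IQR = 80.7500 - 18.0000 = 62.7500

IQR = 62.7500


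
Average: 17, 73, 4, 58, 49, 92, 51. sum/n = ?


Sum = 17 + 73 + 4 + 58 + 49 + 92 + 51 = 344
n = 7
Mean = 344/7 = 49.1429

Mean = 49.1429


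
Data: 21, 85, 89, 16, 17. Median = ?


Sorted: 16, 17, 21, 85, 89
n = 5 (odd)
Middle value = 21

Median = 21


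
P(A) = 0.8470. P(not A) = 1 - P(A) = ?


P(not A) = 1 - 0.8470 = 0.1530

P(not A) = 0.1530


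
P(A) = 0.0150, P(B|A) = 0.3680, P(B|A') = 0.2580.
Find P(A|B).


P(B) = P(B|A)*P(A) + P(B|A')*P(A')
= 0.3680*0.0150 + 0.2580*0.9850
= 0.005520 + 0.254130 = 0.259650
P(A|B) = 0.005520/0.259650 = 0.0213

P(A|B) = 0.0213


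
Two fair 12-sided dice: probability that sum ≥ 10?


Total outcomes = 12×12 = 144
Favorable (sum ≥ 10): 108
P = 108/144 = 0.7500

P = 0.7500


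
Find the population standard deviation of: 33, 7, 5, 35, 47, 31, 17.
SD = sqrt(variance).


Mean = 25.0000
Variance = 210.2857
SD = sqrt(210.2857) = 14.5012

SD = 14.5012


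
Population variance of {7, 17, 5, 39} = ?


Mean = 17.0000
Squared deviations: 100.0000, 0, 144.0000, 484.0000
Sum = 728.0000
Variance = 728.0000/4 = 182.0000

Variance = 182.0000


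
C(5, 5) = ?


C(5,5) = 5!/(5! × 0!)
= 120/(120 × 1)
= 1

C(5,5) = 1


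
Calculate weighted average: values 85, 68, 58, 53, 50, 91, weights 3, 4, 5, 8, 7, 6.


Numerator = 85*3 + 68*4 + 58*5 + 53*8 + 50*7 + 91*6 = 2137
Denominator = 3 + 4 + 5 + 8 + 7 + 6 = 33
WM = 2137/33 = 64.7576

WM = 64.7576


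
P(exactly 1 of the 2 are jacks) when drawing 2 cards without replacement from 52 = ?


Hypergeometric: P(X=1) = C(4,1)·C(48,1) / C(52,2)
= 4 × 48 / 1326
= 192/1326 = 0.1448

P = 0.1448


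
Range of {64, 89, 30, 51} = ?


Max = 89, Min = 30
Range = 89 - 30 = 59

Range = 59


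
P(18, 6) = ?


P(18,6) = 18!/12!
= 6402373705728000/479001600
= 13366080

P(18,6) = 13366080


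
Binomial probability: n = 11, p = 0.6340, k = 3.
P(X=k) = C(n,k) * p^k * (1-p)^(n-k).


C(11,3) = 165
p^3 = 0.254840
(1-p)^8 = 0.000322
P = 165 * 0.254840 * 0.000322 = 0.0135

P(X=3) = 0.0135


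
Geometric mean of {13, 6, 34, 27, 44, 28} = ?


Product = 13 × 6 × 34 × 27 × 44 × 28 = 88216128
GM = 88216128^(1/6) = 21.0988

GM = 21.0988


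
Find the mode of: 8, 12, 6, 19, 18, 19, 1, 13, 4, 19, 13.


Frequencies: 1:1, 4:1, 6:1, 8:1, 12:1, 13:2, 18:1, 19:3
Max frequency = 3
Mode = 19

Mode = 19


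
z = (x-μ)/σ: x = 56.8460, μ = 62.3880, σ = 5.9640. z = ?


z = (56.8460 - 62.3880)/5.9640
= -5.5420/5.9640
= -0.9292

z = -0.9292


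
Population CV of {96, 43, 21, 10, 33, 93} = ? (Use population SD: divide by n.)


Mean = 49.3333
SD = 33.5195
CV = (33.5195/49.3333)*100 = 67.9449%

CV = 67.9449%


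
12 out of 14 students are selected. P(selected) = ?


P = 12/14 = 0.8571

P = 0.8571


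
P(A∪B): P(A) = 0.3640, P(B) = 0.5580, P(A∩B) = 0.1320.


P(A∪B) = 0.3640 + 0.5580 - 0.1320
= 0.9220 - 0.1320
= 0.7900

P(A∪B) = 0.7900


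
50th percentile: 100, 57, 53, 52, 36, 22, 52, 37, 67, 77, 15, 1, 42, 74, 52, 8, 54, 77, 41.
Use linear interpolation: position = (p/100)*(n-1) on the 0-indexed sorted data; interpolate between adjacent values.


Sorted: 1, 8, 15, 22, 36, 37, 41, 42, 52, 52, 52, 53, 54, 57, 67, 74, 77, 77, 100
n = 19
Index = 50/100 * 18 = 9.0000
Lower = data[9] = 52, Upper = data[10] = 52
P50 = 52 + 0*(0) = 52.0000

P50 = 52.0000


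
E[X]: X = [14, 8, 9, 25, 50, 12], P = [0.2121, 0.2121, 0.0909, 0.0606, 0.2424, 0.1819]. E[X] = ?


E[X] = 14*0.2121 + 8*0.2121 + 9*0.0909 + 25*0.0606 + 50*0.2424 + 12*0.1819
= 2.9694 + 1.6968 + 0.8181 + 1.5150 + 12.1200 + 2.1828
= 21.3021

E[X] = 21.3021


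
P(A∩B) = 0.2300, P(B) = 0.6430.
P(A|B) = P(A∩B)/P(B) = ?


P(A|B) = 0.2300/0.6430 = 0.3577

P(A|B) = 0.3577


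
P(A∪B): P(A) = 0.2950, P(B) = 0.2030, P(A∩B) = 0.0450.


P(A∪B) = 0.2950 + 0.2030 - 0.0450
= 0.4980 - 0.0450
= 0.4530

P(A∪B) = 0.4530


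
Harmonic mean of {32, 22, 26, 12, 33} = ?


Sum of reciprocals = 1/32 + 1/22 + 1/26 + 1/12 + 1/33 = 0.228802
HM = 5/0.228802 = 21.8529

HM = 21.8529


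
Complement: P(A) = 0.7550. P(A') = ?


P(not A) = 1 - 0.7550 = 0.2450

P(not A) = 0.2450


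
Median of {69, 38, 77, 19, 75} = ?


Sorted: 19, 38, 69, 75, 77
n = 5 (odd)
Middle value = 69

Median = 69


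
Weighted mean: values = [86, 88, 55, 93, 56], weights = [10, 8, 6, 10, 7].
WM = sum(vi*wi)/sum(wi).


Numerator = 86*10 + 88*8 + 55*6 + 93*10 + 56*7 = 3216
Denominator = 10 + 8 + 6 + 10 + 7 = 41
WM = 3216/41 = 78.4390

WM = 78.4390


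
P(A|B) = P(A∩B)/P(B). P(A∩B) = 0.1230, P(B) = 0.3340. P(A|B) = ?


P(A|B) = 0.1230/0.3340 = 0.3683

P(A|B) = 0.3683


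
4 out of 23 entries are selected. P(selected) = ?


P = 4/23 = 0.1739

P = 0.1739


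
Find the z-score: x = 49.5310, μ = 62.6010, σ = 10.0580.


z = (49.5310 - 62.6010)/10.0580
= -13.0700/10.0580
= -1.2995

z = -1.2995


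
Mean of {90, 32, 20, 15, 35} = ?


Sum = 90 + 32 + 20 + 15 + 35 = 192
n = 5
Mean = 192/5 = 38.4000

Mean = 38.4000


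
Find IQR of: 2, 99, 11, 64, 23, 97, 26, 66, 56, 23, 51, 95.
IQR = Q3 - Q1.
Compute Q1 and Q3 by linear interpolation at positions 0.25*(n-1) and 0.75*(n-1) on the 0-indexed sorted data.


Sorted: 2, 11, 23, 23, 26, 51, 56, 64, 66, 95, 97, 99
Q1 (25th %ile) = 23.0000
Q3 (75th %ile) = 73.2500
IQR = 73.2500 - 23.0000 = 50.2500

IQR = 50.2500


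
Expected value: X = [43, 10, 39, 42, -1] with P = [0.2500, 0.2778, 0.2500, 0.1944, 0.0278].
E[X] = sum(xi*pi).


E[X] = 43*0.2500 + 10*0.2778 + 39*0.2500 + 42*0.1944 - 1*0.0278
= 10.7500 + 2.7780 + 9.7500 + 8.1648 - 0.0278
= 31.4150

E[X] = 31.4150


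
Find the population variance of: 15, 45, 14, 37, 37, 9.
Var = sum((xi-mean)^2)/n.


Mean = 26.1667
Squared deviations: 124.6944, 354.6944, 148.0278, 117.3611, 117.3611, 294.6944
Sum = 1156.8333
Variance = 1156.8333/6 = 192.8056

Variance = 192.8056


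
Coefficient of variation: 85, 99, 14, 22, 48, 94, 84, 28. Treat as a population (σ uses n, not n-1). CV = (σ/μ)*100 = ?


Mean = 59.2500
SD = 32.7901
CV = (32.7901/59.2500)*100 = 55.3419%

CV = 55.3419%


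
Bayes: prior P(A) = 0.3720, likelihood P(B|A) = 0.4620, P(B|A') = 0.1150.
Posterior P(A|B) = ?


P(B) = P(B|A)*P(A) + P(B|A')*P(A')
= 0.4620*0.3720 + 0.1150*0.6280
= 0.171864 + 0.072220 = 0.244084
P(A|B) = 0.171864/0.244084 = 0.7041

P(A|B) = 0.7041


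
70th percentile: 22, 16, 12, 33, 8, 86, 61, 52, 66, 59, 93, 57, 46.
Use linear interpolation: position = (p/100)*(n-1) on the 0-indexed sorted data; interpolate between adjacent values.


Sorted: 8, 12, 16, 22, 33, 46, 52, 57, 59, 61, 66, 86, 93
n = 13
Index = 70/100 * 12 = 8.4000
Lower = data[8] = 59, Upper = data[9] = 61
P70 = 59 + 0.4000*(2) = 59.8000

P70 = 59.8000


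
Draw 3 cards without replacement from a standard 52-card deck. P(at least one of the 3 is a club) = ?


P(at least one) = 1 - P(none)
P(none) = (39/52) × (38/51) × (37/50) = 0.413529
P(at least one) = 1 - 0.413529 = 0.5865

P = 0.5865


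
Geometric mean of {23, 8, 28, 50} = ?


Product = 23 × 8 × 28 × 50 = 257600
GM = 257600^(1/4) = 22.5287

GM = 22.5287


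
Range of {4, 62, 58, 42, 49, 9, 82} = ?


Max = 82, Min = 4
Range = 82 - 4 = 78

Range = 78


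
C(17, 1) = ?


C(17,1) = 17!/(1! × 16!)
= 355687428096000/(1 × 20922789888000)
= 17

C(17,1) = 17


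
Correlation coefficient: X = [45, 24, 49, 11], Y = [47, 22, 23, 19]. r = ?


Mean X = 32.2500, Mean Y = 27.7500
SD X = 15.514106, SD Y = 11.211044
Cov = 99.812500
r = 99.812500/(15.514106*11.211044) = 0.5739

r = 0.5739


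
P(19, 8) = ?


P(19,8) = 19!/11!
= 121645100408832000/39916800
= 3047466240

P(19,8) = 3047466240


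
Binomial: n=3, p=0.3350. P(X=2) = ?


C(3,2) = 3
p^2 = 0.112225
(1-p)^1 = 0.665000
P = 3 * 0.112225 * 0.665000 = 0.2239

P(X=2) = 0.2239


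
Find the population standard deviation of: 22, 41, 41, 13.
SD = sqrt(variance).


Mean = 29.2500
Variance = 148.1875
SD = sqrt(148.1875) = 12.1732

SD = 12.1732


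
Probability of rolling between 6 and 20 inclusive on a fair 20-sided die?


Favorable outcomes (6 ≤ roll ≤ 20): 15
Total outcomes = 20
P = 15/20 = 0.7500

P = 0.7500


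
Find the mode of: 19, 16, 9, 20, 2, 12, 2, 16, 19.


Frequencies: 2:2, 9:1, 12:1, 16:2, 19:2, 20:1
Max frequency = 2
Mode = 2, 16, 19

Mode = 2, 16, 19


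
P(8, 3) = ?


P(8,3) = 8!/5!
= 40320/120
= 336

P(8,3) = 336


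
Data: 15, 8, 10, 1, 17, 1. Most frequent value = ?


Frequencies: 1:2, 8:1, 10:1, 15:1, 17:1
Max frequency = 2
Mode = 1

Mode = 1


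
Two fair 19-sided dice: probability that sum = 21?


Total outcomes = 19×19 = 361
Favorable (sum = 21): 18
P = 18/361 = 0.0499

P = 0.0499


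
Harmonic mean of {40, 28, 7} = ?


Sum of reciprocals = 1/40 + 1/28 + 1/7 = 0.203571
HM = 3/0.203571 = 14.7368

HM = 14.7368


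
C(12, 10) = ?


C(12,10) = 12!/(10! × 2!)
= 479001600/(3628800 × 2)
= 66

C(12,10) = 66


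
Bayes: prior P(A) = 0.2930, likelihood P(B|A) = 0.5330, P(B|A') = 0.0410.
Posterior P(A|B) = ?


P(B) = P(B|A)*P(A) + P(B|A')*P(A')
= 0.5330*0.2930 + 0.0410*0.7070
= 0.156169 + 0.028987 = 0.185156
P(A|B) = 0.156169/0.185156 = 0.8434

P(A|B) = 0.8434


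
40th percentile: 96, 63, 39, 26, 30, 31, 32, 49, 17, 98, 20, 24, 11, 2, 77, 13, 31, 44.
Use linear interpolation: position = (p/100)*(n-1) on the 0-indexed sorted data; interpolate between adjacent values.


Sorted: 2, 11, 13, 17, 20, 24, 26, 30, 31, 31, 32, 39, 44, 49, 63, 77, 96, 98
n = 18
Index = 40/100 * 17 = 6.8000
Lower = data[6] = 26, Upper = data[7] = 30
P40 = 26 + 0.8000*(4) = 29.2000

P40 = 29.2000


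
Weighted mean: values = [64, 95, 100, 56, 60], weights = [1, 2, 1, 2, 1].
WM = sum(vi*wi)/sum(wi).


Numerator = 64*1 + 95*2 + 100*1 + 56*2 + 60*1 = 526
Denominator = 1 + 2 + 1 + 2 + 1 = 7
WM = 526/7 = 75.1429

WM = 75.1429


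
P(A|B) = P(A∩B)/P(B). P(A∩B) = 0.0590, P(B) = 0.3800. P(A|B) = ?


P(A|B) = 0.0590/0.3800 = 0.1553

P(A|B) = 0.1553


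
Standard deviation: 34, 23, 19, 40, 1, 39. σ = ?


Mean = 26.0000
Variance = 185.3333
SD = sqrt(185.3333) = 13.6137

SD = 13.6137


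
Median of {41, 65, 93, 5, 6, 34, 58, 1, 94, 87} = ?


Sorted: 1, 5, 6, 34, 41, 58, 65, 87, 93, 94
n = 10 (even)
Middle values: 41 and 58
Median = (41+58)/2 = 49.5000

Median = 49.5000


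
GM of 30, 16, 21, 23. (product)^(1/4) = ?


Product = 30 × 16 × 21 × 23 = 231840
GM = 231840^(1/4) = 21.9431

GM = 21.9431


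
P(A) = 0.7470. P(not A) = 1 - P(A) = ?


P(not A) = 1 - 0.7470 = 0.2530

P(not A) = 0.2530


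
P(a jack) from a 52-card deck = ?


4 jacks in 52 cards
P = 4/52 = 0.0769

P = 0.0769


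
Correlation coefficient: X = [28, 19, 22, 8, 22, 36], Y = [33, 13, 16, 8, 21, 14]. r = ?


Mean X = 22.5000, Mean Y = 17.5000
SD X = 8.519585, SD Y = 7.932003
Cov = 31.750000
r = 31.750000/(8.519585*7.932003) = 0.4698

r = 0.4698


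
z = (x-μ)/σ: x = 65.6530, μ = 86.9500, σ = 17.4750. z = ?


z = (65.6530 - 86.9500)/17.4750
= -21.2970/17.4750
= -1.2187

z = -1.2187


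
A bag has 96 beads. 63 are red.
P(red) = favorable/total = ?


P = 63/96 = 0.6562

P = 0.6562


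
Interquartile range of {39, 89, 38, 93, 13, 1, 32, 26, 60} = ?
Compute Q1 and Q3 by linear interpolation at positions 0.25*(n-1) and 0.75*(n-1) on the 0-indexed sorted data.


Sorted: 1, 13, 26, 32, 38, 39, 60, 89, 93
Q1 (25th %ile) = 26.0000
Q3 (75th %ile) = 60.0000
IQR = 60.0000 - 26.0000 = 34.0000

IQR = 34.0000


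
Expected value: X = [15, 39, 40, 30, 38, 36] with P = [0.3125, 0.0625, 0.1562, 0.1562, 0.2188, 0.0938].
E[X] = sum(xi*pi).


E[X] = 15*0.3125 + 39*0.0625 + 40*0.1562 + 30*0.1562 + 38*0.2188 + 36*0.0938
= 4.6875 + 2.4375 + 6.2480 + 4.6860 + 8.3144 + 3.3768
= 29.7502

E[X] = 29.7502


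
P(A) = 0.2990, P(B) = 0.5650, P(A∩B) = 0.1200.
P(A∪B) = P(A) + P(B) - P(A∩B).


P(A∪B) = 0.2990 + 0.5650 - 0.1200
= 0.8640 - 0.1200
= 0.7440

P(A∪B) = 0.7440
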